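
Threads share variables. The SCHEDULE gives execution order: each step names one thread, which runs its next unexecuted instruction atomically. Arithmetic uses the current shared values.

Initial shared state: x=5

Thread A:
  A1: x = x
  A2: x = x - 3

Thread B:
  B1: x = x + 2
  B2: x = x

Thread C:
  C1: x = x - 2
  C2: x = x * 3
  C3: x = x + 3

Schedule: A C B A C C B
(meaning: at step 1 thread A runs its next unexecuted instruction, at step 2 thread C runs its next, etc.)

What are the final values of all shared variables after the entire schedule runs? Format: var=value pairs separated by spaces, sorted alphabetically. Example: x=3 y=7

Answer: x=9

Derivation:
Step 1: thread A executes A1 (x = x). Shared: x=5. PCs: A@1 B@0 C@0
Step 2: thread C executes C1 (x = x - 2). Shared: x=3. PCs: A@1 B@0 C@1
Step 3: thread B executes B1 (x = x + 2). Shared: x=5. PCs: A@1 B@1 C@1
Step 4: thread A executes A2 (x = x - 3). Shared: x=2. PCs: A@2 B@1 C@1
Step 5: thread C executes C2 (x = x * 3). Shared: x=6. PCs: A@2 B@1 C@2
Step 6: thread C executes C3 (x = x + 3). Shared: x=9. PCs: A@2 B@1 C@3
Step 7: thread B executes B2 (x = x). Shared: x=9. PCs: A@2 B@2 C@3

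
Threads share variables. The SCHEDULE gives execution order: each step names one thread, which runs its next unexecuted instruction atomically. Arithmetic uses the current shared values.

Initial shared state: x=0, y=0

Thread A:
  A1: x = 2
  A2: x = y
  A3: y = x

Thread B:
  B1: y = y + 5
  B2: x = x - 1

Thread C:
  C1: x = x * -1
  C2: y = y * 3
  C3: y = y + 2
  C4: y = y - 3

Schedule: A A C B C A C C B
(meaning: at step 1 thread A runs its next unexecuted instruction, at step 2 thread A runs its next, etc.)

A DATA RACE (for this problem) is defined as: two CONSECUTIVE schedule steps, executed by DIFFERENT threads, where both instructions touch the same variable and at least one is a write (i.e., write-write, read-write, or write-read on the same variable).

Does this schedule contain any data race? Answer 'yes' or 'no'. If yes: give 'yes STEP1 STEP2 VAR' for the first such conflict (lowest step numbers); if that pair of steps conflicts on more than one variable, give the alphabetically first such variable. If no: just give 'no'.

Steps 1,2: same thread (A). No race.
Steps 2,3: A(x = y) vs C(x = x * -1). RACE on x (W-W).
Steps 3,4: C(r=x,w=x) vs B(r=y,w=y). No conflict.
Steps 4,5: B(y = y + 5) vs C(y = y * 3). RACE on y (W-W).
Steps 5,6: C(y = y * 3) vs A(y = x). RACE on y (W-W).
Steps 6,7: A(y = x) vs C(y = y + 2). RACE on y (W-W).
Steps 7,8: same thread (C). No race.
Steps 8,9: C(r=y,w=y) vs B(r=x,w=x). No conflict.
First conflict at steps 2,3.

Answer: yes 2 3 x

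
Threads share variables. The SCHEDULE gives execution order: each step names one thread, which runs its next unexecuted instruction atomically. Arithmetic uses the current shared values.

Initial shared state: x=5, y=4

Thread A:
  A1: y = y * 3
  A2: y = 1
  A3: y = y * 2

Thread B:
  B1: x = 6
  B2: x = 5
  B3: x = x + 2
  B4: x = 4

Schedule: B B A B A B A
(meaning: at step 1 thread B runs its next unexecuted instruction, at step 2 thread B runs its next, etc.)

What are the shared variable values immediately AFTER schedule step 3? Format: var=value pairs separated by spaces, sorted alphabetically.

Answer: x=5 y=12

Derivation:
Step 1: thread B executes B1 (x = 6). Shared: x=6 y=4. PCs: A@0 B@1
Step 2: thread B executes B2 (x = 5). Shared: x=5 y=4. PCs: A@0 B@2
Step 3: thread A executes A1 (y = y * 3). Shared: x=5 y=12. PCs: A@1 B@2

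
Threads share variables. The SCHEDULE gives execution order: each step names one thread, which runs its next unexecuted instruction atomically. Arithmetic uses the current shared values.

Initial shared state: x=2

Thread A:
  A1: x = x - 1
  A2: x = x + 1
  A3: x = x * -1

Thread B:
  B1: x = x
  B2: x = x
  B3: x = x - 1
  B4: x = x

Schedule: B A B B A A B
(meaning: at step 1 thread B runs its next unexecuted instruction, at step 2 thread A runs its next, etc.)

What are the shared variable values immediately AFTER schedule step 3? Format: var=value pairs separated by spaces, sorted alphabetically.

Step 1: thread B executes B1 (x = x). Shared: x=2. PCs: A@0 B@1
Step 2: thread A executes A1 (x = x - 1). Shared: x=1. PCs: A@1 B@1
Step 3: thread B executes B2 (x = x). Shared: x=1. PCs: A@1 B@2

Answer: x=1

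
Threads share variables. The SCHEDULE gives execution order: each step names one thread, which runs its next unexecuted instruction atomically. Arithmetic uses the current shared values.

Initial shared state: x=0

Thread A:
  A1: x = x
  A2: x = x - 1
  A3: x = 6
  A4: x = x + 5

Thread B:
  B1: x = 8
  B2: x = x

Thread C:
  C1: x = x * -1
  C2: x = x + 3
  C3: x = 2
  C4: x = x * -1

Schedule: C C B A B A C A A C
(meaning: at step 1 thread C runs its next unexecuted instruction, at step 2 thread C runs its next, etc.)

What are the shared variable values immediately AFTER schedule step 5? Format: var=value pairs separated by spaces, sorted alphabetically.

Step 1: thread C executes C1 (x = x * -1). Shared: x=0. PCs: A@0 B@0 C@1
Step 2: thread C executes C2 (x = x + 3). Shared: x=3. PCs: A@0 B@0 C@2
Step 3: thread B executes B1 (x = 8). Shared: x=8. PCs: A@0 B@1 C@2
Step 4: thread A executes A1 (x = x). Shared: x=8. PCs: A@1 B@1 C@2
Step 5: thread B executes B2 (x = x). Shared: x=8. PCs: A@1 B@2 C@2

Answer: x=8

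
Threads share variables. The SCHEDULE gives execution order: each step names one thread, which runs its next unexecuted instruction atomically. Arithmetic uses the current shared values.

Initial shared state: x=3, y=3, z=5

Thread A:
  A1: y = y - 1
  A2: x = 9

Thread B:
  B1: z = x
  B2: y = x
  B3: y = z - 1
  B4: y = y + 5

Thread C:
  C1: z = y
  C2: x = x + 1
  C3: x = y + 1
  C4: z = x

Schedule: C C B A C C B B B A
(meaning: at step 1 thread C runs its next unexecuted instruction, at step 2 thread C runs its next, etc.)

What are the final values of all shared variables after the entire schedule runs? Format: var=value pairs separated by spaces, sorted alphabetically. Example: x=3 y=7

Answer: x=9 y=7 z=3

Derivation:
Step 1: thread C executes C1 (z = y). Shared: x=3 y=3 z=3. PCs: A@0 B@0 C@1
Step 2: thread C executes C2 (x = x + 1). Shared: x=4 y=3 z=3. PCs: A@0 B@0 C@2
Step 3: thread B executes B1 (z = x). Shared: x=4 y=3 z=4. PCs: A@0 B@1 C@2
Step 4: thread A executes A1 (y = y - 1). Shared: x=4 y=2 z=4. PCs: A@1 B@1 C@2
Step 5: thread C executes C3 (x = y + 1). Shared: x=3 y=2 z=4. PCs: A@1 B@1 C@3
Step 6: thread C executes C4 (z = x). Shared: x=3 y=2 z=3. PCs: A@1 B@1 C@4
Step 7: thread B executes B2 (y = x). Shared: x=3 y=3 z=3. PCs: A@1 B@2 C@4
Step 8: thread B executes B3 (y = z - 1). Shared: x=3 y=2 z=3. PCs: A@1 B@3 C@4
Step 9: thread B executes B4 (y = y + 5). Shared: x=3 y=7 z=3. PCs: A@1 B@4 C@4
Step 10: thread A executes A2 (x = 9). Shared: x=9 y=7 z=3. PCs: A@2 B@4 C@4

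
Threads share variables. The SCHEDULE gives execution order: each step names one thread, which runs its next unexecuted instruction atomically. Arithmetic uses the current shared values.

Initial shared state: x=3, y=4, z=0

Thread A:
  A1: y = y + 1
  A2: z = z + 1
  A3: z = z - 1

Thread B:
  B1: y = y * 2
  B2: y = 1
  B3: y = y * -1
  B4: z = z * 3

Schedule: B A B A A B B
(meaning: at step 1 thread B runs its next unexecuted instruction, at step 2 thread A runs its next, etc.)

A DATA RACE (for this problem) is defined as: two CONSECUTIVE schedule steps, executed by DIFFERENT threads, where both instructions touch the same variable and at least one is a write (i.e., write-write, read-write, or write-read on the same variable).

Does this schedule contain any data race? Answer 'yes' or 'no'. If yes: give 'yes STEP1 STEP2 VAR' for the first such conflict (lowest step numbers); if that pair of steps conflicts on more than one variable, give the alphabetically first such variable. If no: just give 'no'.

Answer: yes 1 2 y

Derivation:
Steps 1,2: B(y = y * 2) vs A(y = y + 1). RACE on y (W-W).
Steps 2,3: A(y = y + 1) vs B(y = 1). RACE on y (W-W).
Steps 3,4: B(r=-,w=y) vs A(r=z,w=z). No conflict.
Steps 4,5: same thread (A). No race.
Steps 5,6: A(r=z,w=z) vs B(r=y,w=y). No conflict.
Steps 6,7: same thread (B). No race.
First conflict at steps 1,2.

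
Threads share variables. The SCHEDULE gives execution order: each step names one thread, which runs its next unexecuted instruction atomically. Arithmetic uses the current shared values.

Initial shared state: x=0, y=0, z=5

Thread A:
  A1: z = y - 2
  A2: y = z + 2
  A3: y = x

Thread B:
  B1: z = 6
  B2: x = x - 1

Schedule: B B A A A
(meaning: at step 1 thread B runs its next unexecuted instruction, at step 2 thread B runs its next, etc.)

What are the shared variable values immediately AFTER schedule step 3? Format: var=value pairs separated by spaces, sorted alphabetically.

Step 1: thread B executes B1 (z = 6). Shared: x=0 y=0 z=6. PCs: A@0 B@1
Step 2: thread B executes B2 (x = x - 1). Shared: x=-1 y=0 z=6. PCs: A@0 B@2
Step 3: thread A executes A1 (z = y - 2). Shared: x=-1 y=0 z=-2. PCs: A@1 B@2

Answer: x=-1 y=0 z=-2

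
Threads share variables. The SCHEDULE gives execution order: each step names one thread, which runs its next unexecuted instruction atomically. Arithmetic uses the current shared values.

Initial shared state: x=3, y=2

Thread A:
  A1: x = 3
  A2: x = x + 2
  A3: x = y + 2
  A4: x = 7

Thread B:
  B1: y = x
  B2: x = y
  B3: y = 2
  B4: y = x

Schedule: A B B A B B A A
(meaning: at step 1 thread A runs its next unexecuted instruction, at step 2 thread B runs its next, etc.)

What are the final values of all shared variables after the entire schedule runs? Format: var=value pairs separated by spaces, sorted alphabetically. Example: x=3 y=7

Step 1: thread A executes A1 (x = 3). Shared: x=3 y=2. PCs: A@1 B@0
Step 2: thread B executes B1 (y = x). Shared: x=3 y=3. PCs: A@1 B@1
Step 3: thread B executes B2 (x = y). Shared: x=3 y=3. PCs: A@1 B@2
Step 4: thread A executes A2 (x = x + 2). Shared: x=5 y=3. PCs: A@2 B@2
Step 5: thread B executes B3 (y = 2). Shared: x=5 y=2. PCs: A@2 B@3
Step 6: thread B executes B4 (y = x). Shared: x=5 y=5. PCs: A@2 B@4
Step 7: thread A executes A3 (x = y + 2). Shared: x=7 y=5. PCs: A@3 B@4
Step 8: thread A executes A4 (x = 7). Shared: x=7 y=5. PCs: A@4 B@4

Answer: x=7 y=5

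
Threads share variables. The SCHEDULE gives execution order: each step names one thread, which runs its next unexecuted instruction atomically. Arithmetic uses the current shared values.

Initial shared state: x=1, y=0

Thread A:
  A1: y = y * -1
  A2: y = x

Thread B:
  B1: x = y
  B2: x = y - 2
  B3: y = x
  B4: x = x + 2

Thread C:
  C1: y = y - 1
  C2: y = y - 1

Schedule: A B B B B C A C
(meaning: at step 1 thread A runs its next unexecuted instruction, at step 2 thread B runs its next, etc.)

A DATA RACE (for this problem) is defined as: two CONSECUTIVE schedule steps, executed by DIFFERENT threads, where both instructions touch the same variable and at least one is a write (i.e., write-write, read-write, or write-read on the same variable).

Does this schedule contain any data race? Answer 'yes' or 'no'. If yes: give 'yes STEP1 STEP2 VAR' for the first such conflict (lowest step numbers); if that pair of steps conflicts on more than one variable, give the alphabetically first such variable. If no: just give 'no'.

Steps 1,2: A(y = y * -1) vs B(x = y). RACE on y (W-R).
Steps 2,3: same thread (B). No race.
Steps 3,4: same thread (B). No race.
Steps 4,5: same thread (B). No race.
Steps 5,6: B(r=x,w=x) vs C(r=y,w=y). No conflict.
Steps 6,7: C(y = y - 1) vs A(y = x). RACE on y (W-W).
Steps 7,8: A(y = x) vs C(y = y - 1). RACE on y (W-W).
First conflict at steps 1,2.

Answer: yes 1 2 y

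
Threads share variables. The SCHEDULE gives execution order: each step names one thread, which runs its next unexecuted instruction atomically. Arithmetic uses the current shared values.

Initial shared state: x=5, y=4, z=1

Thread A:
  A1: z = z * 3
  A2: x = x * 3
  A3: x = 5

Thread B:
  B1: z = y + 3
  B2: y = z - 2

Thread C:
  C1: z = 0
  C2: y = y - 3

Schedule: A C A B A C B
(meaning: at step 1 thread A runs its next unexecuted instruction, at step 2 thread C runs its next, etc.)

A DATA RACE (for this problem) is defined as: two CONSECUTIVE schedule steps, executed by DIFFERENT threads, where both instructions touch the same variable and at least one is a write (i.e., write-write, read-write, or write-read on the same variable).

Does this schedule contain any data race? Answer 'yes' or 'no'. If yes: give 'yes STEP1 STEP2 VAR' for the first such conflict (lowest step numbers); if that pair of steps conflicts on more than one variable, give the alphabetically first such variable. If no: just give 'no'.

Answer: yes 1 2 z

Derivation:
Steps 1,2: A(z = z * 3) vs C(z = 0). RACE on z (W-W).
Steps 2,3: C(r=-,w=z) vs A(r=x,w=x). No conflict.
Steps 3,4: A(r=x,w=x) vs B(r=y,w=z). No conflict.
Steps 4,5: B(r=y,w=z) vs A(r=-,w=x). No conflict.
Steps 5,6: A(r=-,w=x) vs C(r=y,w=y). No conflict.
Steps 6,7: C(y = y - 3) vs B(y = z - 2). RACE on y (W-W).
First conflict at steps 1,2.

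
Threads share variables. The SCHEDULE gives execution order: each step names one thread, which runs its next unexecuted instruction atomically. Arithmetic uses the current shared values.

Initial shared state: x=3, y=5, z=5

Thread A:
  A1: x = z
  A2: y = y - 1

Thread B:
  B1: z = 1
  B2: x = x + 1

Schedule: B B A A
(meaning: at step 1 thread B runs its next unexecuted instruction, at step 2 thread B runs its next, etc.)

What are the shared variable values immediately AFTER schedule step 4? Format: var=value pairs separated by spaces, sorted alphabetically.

Step 1: thread B executes B1 (z = 1). Shared: x=3 y=5 z=1. PCs: A@0 B@1
Step 2: thread B executes B2 (x = x + 1). Shared: x=4 y=5 z=1. PCs: A@0 B@2
Step 3: thread A executes A1 (x = z). Shared: x=1 y=5 z=1. PCs: A@1 B@2
Step 4: thread A executes A2 (y = y - 1). Shared: x=1 y=4 z=1. PCs: A@2 B@2

Answer: x=1 y=4 z=1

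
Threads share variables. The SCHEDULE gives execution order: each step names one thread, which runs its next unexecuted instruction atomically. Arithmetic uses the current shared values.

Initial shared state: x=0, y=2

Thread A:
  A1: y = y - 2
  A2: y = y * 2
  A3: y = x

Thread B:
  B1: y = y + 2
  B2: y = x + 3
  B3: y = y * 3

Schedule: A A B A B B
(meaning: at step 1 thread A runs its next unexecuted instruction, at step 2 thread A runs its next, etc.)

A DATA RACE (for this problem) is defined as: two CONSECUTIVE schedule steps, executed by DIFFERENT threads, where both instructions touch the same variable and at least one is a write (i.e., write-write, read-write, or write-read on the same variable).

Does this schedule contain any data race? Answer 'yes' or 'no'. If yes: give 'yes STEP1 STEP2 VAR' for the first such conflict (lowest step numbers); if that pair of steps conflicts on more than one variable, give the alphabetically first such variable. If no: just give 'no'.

Steps 1,2: same thread (A). No race.
Steps 2,3: A(y = y * 2) vs B(y = y + 2). RACE on y (W-W).
Steps 3,4: B(y = y + 2) vs A(y = x). RACE on y (W-W).
Steps 4,5: A(y = x) vs B(y = x + 3). RACE on y (W-W).
Steps 5,6: same thread (B). No race.
First conflict at steps 2,3.

Answer: yes 2 3 y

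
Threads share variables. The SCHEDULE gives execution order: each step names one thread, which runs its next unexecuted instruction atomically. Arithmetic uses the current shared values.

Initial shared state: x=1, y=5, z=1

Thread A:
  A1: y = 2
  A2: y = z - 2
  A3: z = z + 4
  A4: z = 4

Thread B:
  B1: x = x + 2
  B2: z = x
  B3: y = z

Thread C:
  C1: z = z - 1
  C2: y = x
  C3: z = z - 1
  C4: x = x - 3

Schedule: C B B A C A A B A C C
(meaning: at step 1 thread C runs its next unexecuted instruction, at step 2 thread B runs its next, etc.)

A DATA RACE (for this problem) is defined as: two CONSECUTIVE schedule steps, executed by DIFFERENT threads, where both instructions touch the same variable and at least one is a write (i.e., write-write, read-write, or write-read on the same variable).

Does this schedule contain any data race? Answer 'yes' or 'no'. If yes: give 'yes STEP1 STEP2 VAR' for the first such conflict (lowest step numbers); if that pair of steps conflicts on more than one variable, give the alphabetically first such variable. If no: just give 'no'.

Steps 1,2: C(r=z,w=z) vs B(r=x,w=x). No conflict.
Steps 2,3: same thread (B). No race.
Steps 3,4: B(r=x,w=z) vs A(r=-,w=y). No conflict.
Steps 4,5: A(y = 2) vs C(y = x). RACE on y (W-W).
Steps 5,6: C(y = x) vs A(y = z - 2). RACE on y (W-W).
Steps 6,7: same thread (A). No race.
Steps 7,8: A(z = z + 4) vs B(y = z). RACE on z (W-R).
Steps 8,9: B(y = z) vs A(z = 4). RACE on z (R-W).
Steps 9,10: A(z = 4) vs C(z = z - 1). RACE on z (W-W).
Steps 10,11: same thread (C). No race.
First conflict at steps 4,5.

Answer: yes 4 5 y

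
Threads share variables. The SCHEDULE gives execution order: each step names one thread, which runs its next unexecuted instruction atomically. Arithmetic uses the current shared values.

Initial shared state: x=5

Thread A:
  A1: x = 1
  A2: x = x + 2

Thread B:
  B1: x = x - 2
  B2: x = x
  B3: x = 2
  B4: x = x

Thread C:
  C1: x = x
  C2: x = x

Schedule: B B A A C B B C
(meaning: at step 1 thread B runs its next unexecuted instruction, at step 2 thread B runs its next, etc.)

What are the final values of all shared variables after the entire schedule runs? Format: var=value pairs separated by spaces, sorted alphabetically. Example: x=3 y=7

Answer: x=2

Derivation:
Step 1: thread B executes B1 (x = x - 2). Shared: x=3. PCs: A@0 B@1 C@0
Step 2: thread B executes B2 (x = x). Shared: x=3. PCs: A@0 B@2 C@0
Step 3: thread A executes A1 (x = 1). Shared: x=1. PCs: A@1 B@2 C@0
Step 4: thread A executes A2 (x = x + 2). Shared: x=3. PCs: A@2 B@2 C@0
Step 5: thread C executes C1 (x = x). Shared: x=3. PCs: A@2 B@2 C@1
Step 6: thread B executes B3 (x = 2). Shared: x=2. PCs: A@2 B@3 C@1
Step 7: thread B executes B4 (x = x). Shared: x=2. PCs: A@2 B@4 C@1
Step 8: thread C executes C2 (x = x). Shared: x=2. PCs: A@2 B@4 C@2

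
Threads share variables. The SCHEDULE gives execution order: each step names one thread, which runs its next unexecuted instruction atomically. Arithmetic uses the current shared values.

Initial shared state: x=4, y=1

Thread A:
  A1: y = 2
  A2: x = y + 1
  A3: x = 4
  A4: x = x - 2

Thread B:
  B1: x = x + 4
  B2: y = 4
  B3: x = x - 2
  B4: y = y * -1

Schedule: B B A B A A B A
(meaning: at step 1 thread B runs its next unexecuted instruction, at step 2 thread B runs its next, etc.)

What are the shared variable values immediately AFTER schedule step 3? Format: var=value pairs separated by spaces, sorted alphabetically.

Answer: x=8 y=2

Derivation:
Step 1: thread B executes B1 (x = x + 4). Shared: x=8 y=1. PCs: A@0 B@1
Step 2: thread B executes B2 (y = 4). Shared: x=8 y=4. PCs: A@0 B@2
Step 3: thread A executes A1 (y = 2). Shared: x=8 y=2. PCs: A@1 B@2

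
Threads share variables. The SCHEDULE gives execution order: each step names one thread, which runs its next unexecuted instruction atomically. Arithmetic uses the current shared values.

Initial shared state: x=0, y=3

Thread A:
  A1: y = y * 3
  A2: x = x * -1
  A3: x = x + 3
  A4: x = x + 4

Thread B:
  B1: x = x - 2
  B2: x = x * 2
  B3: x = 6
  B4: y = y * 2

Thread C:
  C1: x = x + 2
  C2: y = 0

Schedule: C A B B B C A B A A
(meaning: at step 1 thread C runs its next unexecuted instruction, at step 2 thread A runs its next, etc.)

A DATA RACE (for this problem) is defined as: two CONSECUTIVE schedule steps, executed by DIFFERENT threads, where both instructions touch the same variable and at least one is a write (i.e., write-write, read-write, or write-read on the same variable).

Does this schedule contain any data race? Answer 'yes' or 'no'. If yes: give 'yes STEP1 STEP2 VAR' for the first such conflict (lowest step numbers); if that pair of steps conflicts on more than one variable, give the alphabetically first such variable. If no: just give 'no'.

Answer: no

Derivation:
Steps 1,2: C(r=x,w=x) vs A(r=y,w=y). No conflict.
Steps 2,3: A(r=y,w=y) vs B(r=x,w=x). No conflict.
Steps 3,4: same thread (B). No race.
Steps 4,5: same thread (B). No race.
Steps 5,6: B(r=-,w=x) vs C(r=-,w=y). No conflict.
Steps 6,7: C(r=-,w=y) vs A(r=x,w=x). No conflict.
Steps 7,8: A(r=x,w=x) vs B(r=y,w=y). No conflict.
Steps 8,9: B(r=y,w=y) vs A(r=x,w=x). No conflict.
Steps 9,10: same thread (A). No race.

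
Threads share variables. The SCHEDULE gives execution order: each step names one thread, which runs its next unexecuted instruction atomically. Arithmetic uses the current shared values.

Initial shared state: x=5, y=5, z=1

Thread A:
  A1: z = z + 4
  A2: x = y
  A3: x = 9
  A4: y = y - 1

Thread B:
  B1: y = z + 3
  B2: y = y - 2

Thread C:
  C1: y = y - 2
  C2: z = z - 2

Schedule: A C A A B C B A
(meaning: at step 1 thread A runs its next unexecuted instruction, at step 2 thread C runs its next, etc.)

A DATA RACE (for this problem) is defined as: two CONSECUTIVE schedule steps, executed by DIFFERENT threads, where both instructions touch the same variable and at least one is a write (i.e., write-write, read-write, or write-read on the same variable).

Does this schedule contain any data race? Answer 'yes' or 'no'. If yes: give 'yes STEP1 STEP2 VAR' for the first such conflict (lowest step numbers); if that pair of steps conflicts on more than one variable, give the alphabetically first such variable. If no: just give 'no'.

Answer: yes 2 3 y

Derivation:
Steps 1,2: A(r=z,w=z) vs C(r=y,w=y). No conflict.
Steps 2,3: C(y = y - 2) vs A(x = y). RACE on y (W-R).
Steps 3,4: same thread (A). No race.
Steps 4,5: A(r=-,w=x) vs B(r=z,w=y). No conflict.
Steps 5,6: B(y = z + 3) vs C(z = z - 2). RACE on z (R-W).
Steps 6,7: C(r=z,w=z) vs B(r=y,w=y). No conflict.
Steps 7,8: B(y = y - 2) vs A(y = y - 1). RACE on y (W-W).
First conflict at steps 2,3.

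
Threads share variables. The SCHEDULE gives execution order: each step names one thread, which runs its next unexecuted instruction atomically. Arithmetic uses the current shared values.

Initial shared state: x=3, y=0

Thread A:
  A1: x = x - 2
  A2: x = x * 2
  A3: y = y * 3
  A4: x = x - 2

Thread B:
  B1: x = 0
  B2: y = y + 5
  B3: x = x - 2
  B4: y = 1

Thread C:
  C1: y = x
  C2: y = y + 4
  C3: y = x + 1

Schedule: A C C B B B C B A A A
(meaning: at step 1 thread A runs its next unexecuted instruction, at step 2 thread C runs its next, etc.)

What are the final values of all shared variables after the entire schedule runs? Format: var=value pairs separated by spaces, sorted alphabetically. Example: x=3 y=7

Step 1: thread A executes A1 (x = x - 2). Shared: x=1 y=0. PCs: A@1 B@0 C@0
Step 2: thread C executes C1 (y = x). Shared: x=1 y=1. PCs: A@1 B@0 C@1
Step 3: thread C executes C2 (y = y + 4). Shared: x=1 y=5. PCs: A@1 B@0 C@2
Step 4: thread B executes B1 (x = 0). Shared: x=0 y=5. PCs: A@1 B@1 C@2
Step 5: thread B executes B2 (y = y + 5). Shared: x=0 y=10. PCs: A@1 B@2 C@2
Step 6: thread B executes B3 (x = x - 2). Shared: x=-2 y=10. PCs: A@1 B@3 C@2
Step 7: thread C executes C3 (y = x + 1). Shared: x=-2 y=-1. PCs: A@1 B@3 C@3
Step 8: thread B executes B4 (y = 1). Shared: x=-2 y=1. PCs: A@1 B@4 C@3
Step 9: thread A executes A2 (x = x * 2). Shared: x=-4 y=1. PCs: A@2 B@4 C@3
Step 10: thread A executes A3 (y = y * 3). Shared: x=-4 y=3. PCs: A@3 B@4 C@3
Step 11: thread A executes A4 (x = x - 2). Shared: x=-6 y=3. PCs: A@4 B@4 C@3

Answer: x=-6 y=3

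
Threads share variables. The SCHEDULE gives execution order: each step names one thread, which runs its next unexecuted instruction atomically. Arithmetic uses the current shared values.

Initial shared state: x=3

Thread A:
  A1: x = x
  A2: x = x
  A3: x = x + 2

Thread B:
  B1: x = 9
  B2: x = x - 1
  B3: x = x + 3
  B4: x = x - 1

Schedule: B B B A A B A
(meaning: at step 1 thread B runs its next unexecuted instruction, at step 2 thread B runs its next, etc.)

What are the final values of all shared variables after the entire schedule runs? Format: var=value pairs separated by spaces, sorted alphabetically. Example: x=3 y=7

Answer: x=12

Derivation:
Step 1: thread B executes B1 (x = 9). Shared: x=9. PCs: A@0 B@1
Step 2: thread B executes B2 (x = x - 1). Shared: x=8. PCs: A@0 B@2
Step 3: thread B executes B3 (x = x + 3). Shared: x=11. PCs: A@0 B@3
Step 4: thread A executes A1 (x = x). Shared: x=11. PCs: A@1 B@3
Step 5: thread A executes A2 (x = x). Shared: x=11. PCs: A@2 B@3
Step 6: thread B executes B4 (x = x - 1). Shared: x=10. PCs: A@2 B@4
Step 7: thread A executes A3 (x = x + 2). Shared: x=12. PCs: A@3 B@4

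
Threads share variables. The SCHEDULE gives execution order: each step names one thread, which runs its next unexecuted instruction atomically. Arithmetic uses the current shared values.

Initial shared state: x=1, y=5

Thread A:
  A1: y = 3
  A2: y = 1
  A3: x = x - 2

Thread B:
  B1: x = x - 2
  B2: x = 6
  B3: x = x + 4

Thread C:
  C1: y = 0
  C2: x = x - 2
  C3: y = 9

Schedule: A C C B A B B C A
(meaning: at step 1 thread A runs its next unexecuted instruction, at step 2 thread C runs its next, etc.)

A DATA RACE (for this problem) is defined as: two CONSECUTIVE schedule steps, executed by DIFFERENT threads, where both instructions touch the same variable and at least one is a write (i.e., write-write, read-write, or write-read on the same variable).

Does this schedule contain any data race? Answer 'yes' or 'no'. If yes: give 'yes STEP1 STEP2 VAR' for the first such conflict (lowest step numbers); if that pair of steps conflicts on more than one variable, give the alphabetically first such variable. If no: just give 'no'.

Answer: yes 1 2 y

Derivation:
Steps 1,2: A(y = 3) vs C(y = 0). RACE on y (W-W).
Steps 2,3: same thread (C). No race.
Steps 3,4: C(x = x - 2) vs B(x = x - 2). RACE on x (W-W).
Steps 4,5: B(r=x,w=x) vs A(r=-,w=y). No conflict.
Steps 5,6: A(r=-,w=y) vs B(r=-,w=x). No conflict.
Steps 6,7: same thread (B). No race.
Steps 7,8: B(r=x,w=x) vs C(r=-,w=y). No conflict.
Steps 8,9: C(r=-,w=y) vs A(r=x,w=x). No conflict.
First conflict at steps 1,2.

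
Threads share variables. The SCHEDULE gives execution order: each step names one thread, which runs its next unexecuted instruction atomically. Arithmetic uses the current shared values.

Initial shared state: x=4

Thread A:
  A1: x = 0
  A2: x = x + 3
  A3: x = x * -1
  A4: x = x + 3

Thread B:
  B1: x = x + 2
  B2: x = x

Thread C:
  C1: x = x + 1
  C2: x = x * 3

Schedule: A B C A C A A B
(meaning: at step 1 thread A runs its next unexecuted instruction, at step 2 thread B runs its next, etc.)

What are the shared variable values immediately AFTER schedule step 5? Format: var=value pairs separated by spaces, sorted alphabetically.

Answer: x=18

Derivation:
Step 1: thread A executes A1 (x = 0). Shared: x=0. PCs: A@1 B@0 C@0
Step 2: thread B executes B1 (x = x + 2). Shared: x=2. PCs: A@1 B@1 C@0
Step 3: thread C executes C1 (x = x + 1). Shared: x=3. PCs: A@1 B@1 C@1
Step 4: thread A executes A2 (x = x + 3). Shared: x=6. PCs: A@2 B@1 C@1
Step 5: thread C executes C2 (x = x * 3). Shared: x=18. PCs: A@2 B@1 C@2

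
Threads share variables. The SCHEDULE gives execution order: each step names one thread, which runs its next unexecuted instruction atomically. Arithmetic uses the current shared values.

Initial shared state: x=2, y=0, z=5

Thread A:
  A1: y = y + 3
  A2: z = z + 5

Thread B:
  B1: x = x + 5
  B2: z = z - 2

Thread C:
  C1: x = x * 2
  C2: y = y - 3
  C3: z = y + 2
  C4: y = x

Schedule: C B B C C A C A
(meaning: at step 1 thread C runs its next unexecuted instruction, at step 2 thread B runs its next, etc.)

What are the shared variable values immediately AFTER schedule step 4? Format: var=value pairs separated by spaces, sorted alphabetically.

Step 1: thread C executes C1 (x = x * 2). Shared: x=4 y=0 z=5. PCs: A@0 B@0 C@1
Step 2: thread B executes B1 (x = x + 5). Shared: x=9 y=0 z=5. PCs: A@0 B@1 C@1
Step 3: thread B executes B2 (z = z - 2). Shared: x=9 y=0 z=3. PCs: A@0 B@2 C@1
Step 4: thread C executes C2 (y = y - 3). Shared: x=9 y=-3 z=3. PCs: A@0 B@2 C@2

Answer: x=9 y=-3 z=3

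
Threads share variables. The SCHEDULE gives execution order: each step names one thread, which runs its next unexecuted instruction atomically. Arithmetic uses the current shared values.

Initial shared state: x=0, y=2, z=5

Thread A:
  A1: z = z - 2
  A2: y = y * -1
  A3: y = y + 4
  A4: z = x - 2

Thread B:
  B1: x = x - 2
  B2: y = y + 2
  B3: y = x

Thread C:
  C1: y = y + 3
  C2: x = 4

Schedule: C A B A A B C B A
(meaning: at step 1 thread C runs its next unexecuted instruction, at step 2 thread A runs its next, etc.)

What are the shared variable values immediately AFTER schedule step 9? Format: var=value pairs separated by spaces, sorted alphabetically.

Answer: x=4 y=4 z=2

Derivation:
Step 1: thread C executes C1 (y = y + 3). Shared: x=0 y=5 z=5. PCs: A@0 B@0 C@1
Step 2: thread A executes A1 (z = z - 2). Shared: x=0 y=5 z=3. PCs: A@1 B@0 C@1
Step 3: thread B executes B1 (x = x - 2). Shared: x=-2 y=5 z=3. PCs: A@1 B@1 C@1
Step 4: thread A executes A2 (y = y * -1). Shared: x=-2 y=-5 z=3. PCs: A@2 B@1 C@1
Step 5: thread A executes A3 (y = y + 4). Shared: x=-2 y=-1 z=3. PCs: A@3 B@1 C@1
Step 6: thread B executes B2 (y = y + 2). Shared: x=-2 y=1 z=3. PCs: A@3 B@2 C@1
Step 7: thread C executes C2 (x = 4). Shared: x=4 y=1 z=3. PCs: A@3 B@2 C@2
Step 8: thread B executes B3 (y = x). Shared: x=4 y=4 z=3. PCs: A@3 B@3 C@2
Step 9: thread A executes A4 (z = x - 2). Shared: x=4 y=4 z=2. PCs: A@4 B@3 C@2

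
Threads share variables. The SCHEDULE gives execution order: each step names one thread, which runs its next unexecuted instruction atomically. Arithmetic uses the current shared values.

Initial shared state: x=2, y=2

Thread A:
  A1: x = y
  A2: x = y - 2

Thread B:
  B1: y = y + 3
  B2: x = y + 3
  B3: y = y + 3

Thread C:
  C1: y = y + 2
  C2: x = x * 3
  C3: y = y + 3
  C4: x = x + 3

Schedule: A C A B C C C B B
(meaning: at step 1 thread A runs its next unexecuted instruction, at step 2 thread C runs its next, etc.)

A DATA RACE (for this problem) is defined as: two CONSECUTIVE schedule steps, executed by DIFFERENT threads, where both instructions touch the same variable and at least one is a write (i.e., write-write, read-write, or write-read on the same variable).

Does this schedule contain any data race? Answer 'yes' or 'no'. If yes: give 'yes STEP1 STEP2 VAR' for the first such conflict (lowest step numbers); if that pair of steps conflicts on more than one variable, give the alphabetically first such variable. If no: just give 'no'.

Steps 1,2: A(x = y) vs C(y = y + 2). RACE on y (R-W).
Steps 2,3: C(y = y + 2) vs A(x = y - 2). RACE on y (W-R).
Steps 3,4: A(x = y - 2) vs B(y = y + 3). RACE on y (R-W).
Steps 4,5: B(r=y,w=y) vs C(r=x,w=x). No conflict.
Steps 5,6: same thread (C). No race.
Steps 6,7: same thread (C). No race.
Steps 7,8: C(x = x + 3) vs B(x = y + 3). RACE on x (W-W).
Steps 8,9: same thread (B). No race.
First conflict at steps 1,2.

Answer: yes 1 2 y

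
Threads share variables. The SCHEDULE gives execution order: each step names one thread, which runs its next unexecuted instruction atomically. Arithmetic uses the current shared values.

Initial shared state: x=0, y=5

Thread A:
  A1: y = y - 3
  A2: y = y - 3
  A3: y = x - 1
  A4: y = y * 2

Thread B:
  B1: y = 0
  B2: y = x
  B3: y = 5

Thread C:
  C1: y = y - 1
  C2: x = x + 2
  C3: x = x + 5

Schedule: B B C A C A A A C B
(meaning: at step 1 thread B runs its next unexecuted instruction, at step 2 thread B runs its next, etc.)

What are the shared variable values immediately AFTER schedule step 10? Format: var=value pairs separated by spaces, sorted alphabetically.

Answer: x=7 y=5

Derivation:
Step 1: thread B executes B1 (y = 0). Shared: x=0 y=0. PCs: A@0 B@1 C@0
Step 2: thread B executes B2 (y = x). Shared: x=0 y=0. PCs: A@0 B@2 C@0
Step 3: thread C executes C1 (y = y - 1). Shared: x=0 y=-1. PCs: A@0 B@2 C@1
Step 4: thread A executes A1 (y = y - 3). Shared: x=0 y=-4. PCs: A@1 B@2 C@1
Step 5: thread C executes C2 (x = x + 2). Shared: x=2 y=-4. PCs: A@1 B@2 C@2
Step 6: thread A executes A2 (y = y - 3). Shared: x=2 y=-7. PCs: A@2 B@2 C@2
Step 7: thread A executes A3 (y = x - 1). Shared: x=2 y=1. PCs: A@3 B@2 C@2
Step 8: thread A executes A4 (y = y * 2). Shared: x=2 y=2. PCs: A@4 B@2 C@2
Step 9: thread C executes C3 (x = x + 5). Shared: x=7 y=2. PCs: A@4 B@2 C@3
Step 10: thread B executes B3 (y = 5). Shared: x=7 y=5. PCs: A@4 B@3 C@3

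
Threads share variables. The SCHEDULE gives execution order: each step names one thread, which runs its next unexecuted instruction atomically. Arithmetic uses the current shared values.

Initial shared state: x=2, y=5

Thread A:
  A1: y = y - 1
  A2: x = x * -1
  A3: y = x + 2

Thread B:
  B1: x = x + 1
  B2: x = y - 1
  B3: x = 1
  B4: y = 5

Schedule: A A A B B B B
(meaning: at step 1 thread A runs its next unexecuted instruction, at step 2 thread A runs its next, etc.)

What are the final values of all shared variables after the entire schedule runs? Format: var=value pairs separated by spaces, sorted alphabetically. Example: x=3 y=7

Step 1: thread A executes A1 (y = y - 1). Shared: x=2 y=4. PCs: A@1 B@0
Step 2: thread A executes A2 (x = x * -1). Shared: x=-2 y=4. PCs: A@2 B@0
Step 3: thread A executes A3 (y = x + 2). Shared: x=-2 y=0. PCs: A@3 B@0
Step 4: thread B executes B1 (x = x + 1). Shared: x=-1 y=0. PCs: A@3 B@1
Step 5: thread B executes B2 (x = y - 1). Shared: x=-1 y=0. PCs: A@3 B@2
Step 6: thread B executes B3 (x = 1). Shared: x=1 y=0. PCs: A@3 B@3
Step 7: thread B executes B4 (y = 5). Shared: x=1 y=5. PCs: A@3 B@4

Answer: x=1 y=5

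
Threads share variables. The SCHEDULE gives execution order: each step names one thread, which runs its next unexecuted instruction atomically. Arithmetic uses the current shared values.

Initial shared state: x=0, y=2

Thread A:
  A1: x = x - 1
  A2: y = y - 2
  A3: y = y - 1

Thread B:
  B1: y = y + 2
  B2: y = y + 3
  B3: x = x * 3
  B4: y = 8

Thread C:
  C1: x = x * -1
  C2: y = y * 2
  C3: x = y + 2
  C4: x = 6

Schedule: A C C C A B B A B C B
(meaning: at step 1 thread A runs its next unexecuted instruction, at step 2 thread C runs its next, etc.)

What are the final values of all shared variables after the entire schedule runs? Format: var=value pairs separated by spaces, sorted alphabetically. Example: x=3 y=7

Answer: x=6 y=8

Derivation:
Step 1: thread A executes A1 (x = x - 1). Shared: x=-1 y=2. PCs: A@1 B@0 C@0
Step 2: thread C executes C1 (x = x * -1). Shared: x=1 y=2. PCs: A@1 B@0 C@1
Step 3: thread C executes C2 (y = y * 2). Shared: x=1 y=4. PCs: A@1 B@0 C@2
Step 4: thread C executes C3 (x = y + 2). Shared: x=6 y=4. PCs: A@1 B@0 C@3
Step 5: thread A executes A2 (y = y - 2). Shared: x=6 y=2. PCs: A@2 B@0 C@3
Step 6: thread B executes B1 (y = y + 2). Shared: x=6 y=4. PCs: A@2 B@1 C@3
Step 7: thread B executes B2 (y = y + 3). Shared: x=6 y=7. PCs: A@2 B@2 C@3
Step 8: thread A executes A3 (y = y - 1). Shared: x=6 y=6. PCs: A@3 B@2 C@3
Step 9: thread B executes B3 (x = x * 3). Shared: x=18 y=6. PCs: A@3 B@3 C@3
Step 10: thread C executes C4 (x = 6). Shared: x=6 y=6. PCs: A@3 B@3 C@4
Step 11: thread B executes B4 (y = 8). Shared: x=6 y=8. PCs: A@3 B@4 C@4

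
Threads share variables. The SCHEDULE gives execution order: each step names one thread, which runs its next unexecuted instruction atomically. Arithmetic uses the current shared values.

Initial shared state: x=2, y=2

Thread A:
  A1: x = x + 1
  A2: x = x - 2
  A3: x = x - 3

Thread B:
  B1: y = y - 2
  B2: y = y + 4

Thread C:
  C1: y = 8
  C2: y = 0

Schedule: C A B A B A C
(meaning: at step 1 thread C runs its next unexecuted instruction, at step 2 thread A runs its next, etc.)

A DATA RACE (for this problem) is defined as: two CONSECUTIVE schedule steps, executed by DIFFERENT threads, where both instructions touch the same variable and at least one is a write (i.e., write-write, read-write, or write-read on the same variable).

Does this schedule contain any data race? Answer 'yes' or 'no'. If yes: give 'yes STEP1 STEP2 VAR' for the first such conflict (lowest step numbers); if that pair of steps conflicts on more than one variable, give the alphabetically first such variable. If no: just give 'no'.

Steps 1,2: C(r=-,w=y) vs A(r=x,w=x). No conflict.
Steps 2,3: A(r=x,w=x) vs B(r=y,w=y). No conflict.
Steps 3,4: B(r=y,w=y) vs A(r=x,w=x). No conflict.
Steps 4,5: A(r=x,w=x) vs B(r=y,w=y). No conflict.
Steps 5,6: B(r=y,w=y) vs A(r=x,w=x). No conflict.
Steps 6,7: A(r=x,w=x) vs C(r=-,w=y). No conflict.

Answer: no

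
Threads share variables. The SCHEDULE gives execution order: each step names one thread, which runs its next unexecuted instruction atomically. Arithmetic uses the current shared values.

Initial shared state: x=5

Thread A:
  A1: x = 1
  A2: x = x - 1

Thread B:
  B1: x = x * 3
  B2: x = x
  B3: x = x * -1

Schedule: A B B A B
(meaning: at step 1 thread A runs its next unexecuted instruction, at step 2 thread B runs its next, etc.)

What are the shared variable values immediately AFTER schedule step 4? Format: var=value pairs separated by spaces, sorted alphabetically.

Step 1: thread A executes A1 (x = 1). Shared: x=1. PCs: A@1 B@0
Step 2: thread B executes B1 (x = x * 3). Shared: x=3. PCs: A@1 B@1
Step 3: thread B executes B2 (x = x). Shared: x=3. PCs: A@1 B@2
Step 4: thread A executes A2 (x = x - 1). Shared: x=2. PCs: A@2 B@2

Answer: x=2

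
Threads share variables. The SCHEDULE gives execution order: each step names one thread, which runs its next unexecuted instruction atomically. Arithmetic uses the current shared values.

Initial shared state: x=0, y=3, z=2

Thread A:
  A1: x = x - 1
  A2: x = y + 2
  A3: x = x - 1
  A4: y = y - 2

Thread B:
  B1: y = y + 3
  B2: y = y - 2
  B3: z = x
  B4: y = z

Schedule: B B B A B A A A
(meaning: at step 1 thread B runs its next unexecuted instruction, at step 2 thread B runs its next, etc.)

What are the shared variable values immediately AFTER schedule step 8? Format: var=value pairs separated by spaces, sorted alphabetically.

Answer: x=1 y=-2 z=0

Derivation:
Step 1: thread B executes B1 (y = y + 3). Shared: x=0 y=6 z=2. PCs: A@0 B@1
Step 2: thread B executes B2 (y = y - 2). Shared: x=0 y=4 z=2. PCs: A@0 B@2
Step 3: thread B executes B3 (z = x). Shared: x=0 y=4 z=0. PCs: A@0 B@3
Step 4: thread A executes A1 (x = x - 1). Shared: x=-1 y=4 z=0. PCs: A@1 B@3
Step 5: thread B executes B4 (y = z). Shared: x=-1 y=0 z=0. PCs: A@1 B@4
Step 6: thread A executes A2 (x = y + 2). Shared: x=2 y=0 z=0. PCs: A@2 B@4
Step 7: thread A executes A3 (x = x - 1). Shared: x=1 y=0 z=0. PCs: A@3 B@4
Step 8: thread A executes A4 (y = y - 2). Shared: x=1 y=-2 z=0. PCs: A@4 B@4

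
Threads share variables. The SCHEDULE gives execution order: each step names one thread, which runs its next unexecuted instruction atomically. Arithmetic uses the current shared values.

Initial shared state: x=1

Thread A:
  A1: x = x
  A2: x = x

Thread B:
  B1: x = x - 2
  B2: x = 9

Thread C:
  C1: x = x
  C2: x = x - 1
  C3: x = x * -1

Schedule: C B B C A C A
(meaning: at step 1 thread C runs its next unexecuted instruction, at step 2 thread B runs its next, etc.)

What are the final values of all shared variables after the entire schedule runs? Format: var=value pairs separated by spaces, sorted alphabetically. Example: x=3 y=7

Step 1: thread C executes C1 (x = x). Shared: x=1. PCs: A@0 B@0 C@1
Step 2: thread B executes B1 (x = x - 2). Shared: x=-1. PCs: A@0 B@1 C@1
Step 3: thread B executes B2 (x = 9). Shared: x=9. PCs: A@0 B@2 C@1
Step 4: thread C executes C2 (x = x - 1). Shared: x=8. PCs: A@0 B@2 C@2
Step 5: thread A executes A1 (x = x). Shared: x=8. PCs: A@1 B@2 C@2
Step 6: thread C executes C3 (x = x * -1). Shared: x=-8. PCs: A@1 B@2 C@3
Step 7: thread A executes A2 (x = x). Shared: x=-8. PCs: A@2 B@2 C@3

Answer: x=-8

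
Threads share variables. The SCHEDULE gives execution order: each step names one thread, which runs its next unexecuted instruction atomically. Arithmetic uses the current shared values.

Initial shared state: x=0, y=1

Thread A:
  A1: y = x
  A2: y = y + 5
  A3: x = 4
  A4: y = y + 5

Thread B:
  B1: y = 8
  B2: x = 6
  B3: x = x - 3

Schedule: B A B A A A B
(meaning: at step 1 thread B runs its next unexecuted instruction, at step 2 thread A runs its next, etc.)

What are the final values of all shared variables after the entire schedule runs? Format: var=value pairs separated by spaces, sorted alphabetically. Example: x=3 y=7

Answer: x=1 y=10

Derivation:
Step 1: thread B executes B1 (y = 8). Shared: x=0 y=8. PCs: A@0 B@1
Step 2: thread A executes A1 (y = x). Shared: x=0 y=0. PCs: A@1 B@1
Step 3: thread B executes B2 (x = 6). Shared: x=6 y=0. PCs: A@1 B@2
Step 4: thread A executes A2 (y = y + 5). Shared: x=6 y=5. PCs: A@2 B@2
Step 5: thread A executes A3 (x = 4). Shared: x=4 y=5. PCs: A@3 B@2
Step 6: thread A executes A4 (y = y + 5). Shared: x=4 y=10. PCs: A@4 B@2
Step 7: thread B executes B3 (x = x - 3). Shared: x=1 y=10. PCs: A@4 B@3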